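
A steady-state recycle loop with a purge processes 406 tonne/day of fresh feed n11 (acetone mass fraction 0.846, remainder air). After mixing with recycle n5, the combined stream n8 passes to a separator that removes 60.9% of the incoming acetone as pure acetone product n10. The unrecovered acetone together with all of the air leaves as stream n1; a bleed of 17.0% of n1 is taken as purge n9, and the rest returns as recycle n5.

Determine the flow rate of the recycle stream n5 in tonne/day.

air enters only via n11 and leaves only via the purge: 406×0.154 = 0.170×(air in n1), and the separator passes all air, so air in n8 = air in n1 = 367.79 tonne/day.
acetone in n8: m_A = 406×0.846 + (1−0.170)·(1−0.609)·m_A, so m_A = 343.48/0.6755 = 508.5 tonne/day.
n1 = (1−0.609)×508.5 + 367.79 = 566.61 tonne/day.
Recycle n5 = (1−0.170)×566.61 = 470.29 tonne/day.

470.3 tonne/day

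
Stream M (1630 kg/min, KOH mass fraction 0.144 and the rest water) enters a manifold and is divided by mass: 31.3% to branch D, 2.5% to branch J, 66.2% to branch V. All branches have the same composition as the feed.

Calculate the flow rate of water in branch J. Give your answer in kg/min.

Branch J total = 0.025×1630 = 40.75 kg/min.
water in J = 0.856×40.75 = 34.882 kg/min.

34.88 kg/min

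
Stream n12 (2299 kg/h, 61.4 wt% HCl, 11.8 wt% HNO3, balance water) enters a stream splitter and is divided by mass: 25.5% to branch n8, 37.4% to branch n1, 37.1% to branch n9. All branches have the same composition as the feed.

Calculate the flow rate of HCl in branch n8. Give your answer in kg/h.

Branch n8 total = 0.255×2299 = 586.25 kg/h.
HCl in n8 = 0.614×586.25 = 359.95 kg/h.

360 kg/h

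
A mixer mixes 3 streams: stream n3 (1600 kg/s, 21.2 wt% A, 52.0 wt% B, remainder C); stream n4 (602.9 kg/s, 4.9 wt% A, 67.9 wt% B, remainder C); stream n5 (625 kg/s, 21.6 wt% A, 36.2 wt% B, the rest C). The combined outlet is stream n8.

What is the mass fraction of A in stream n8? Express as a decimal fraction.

Total flow out = 1600 + 602.9 + 625 = 2827.9 kg/s.
A in = 1600×0.212 + 602.9×0.049 + 625×0.216 = 503.74 kg/s.
A mass fraction in n8 = 503.74/2827.9 = 0.178.

0.178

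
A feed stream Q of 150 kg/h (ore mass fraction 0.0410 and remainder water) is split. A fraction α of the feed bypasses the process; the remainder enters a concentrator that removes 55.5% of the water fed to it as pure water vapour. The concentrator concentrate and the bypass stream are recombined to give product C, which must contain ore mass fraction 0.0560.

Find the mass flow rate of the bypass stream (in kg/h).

All 150×0.041 = 6.15 kg/h of ore reaches C, so C = 6.15/0.056 = 109.82 kg/h and vapour = 40.179 kg/h.
The evaporator receives (1−α)·150 of feed at 0.959 water and removes 0.555 of that water:
0.555×0.959×(1−α)×150 = 40.179
(1−α) = 40.179/79.837 = 0.5033;  α = 0.4967.
Bypass flow = 0.4967×150 = 74.511 kg/h.

74.51 kg/h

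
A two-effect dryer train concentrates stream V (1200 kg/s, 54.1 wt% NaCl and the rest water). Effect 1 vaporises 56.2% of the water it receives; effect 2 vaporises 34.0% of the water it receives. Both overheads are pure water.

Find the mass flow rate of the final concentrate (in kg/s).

808.4 kg/s

water in feed = 1200×0.459 = 550.8 kg/s.
After stage 1: water left = (1−0.562)×550.8 = 241.25; stream total = 890.45 kg/s.
After stage 2: water left = (1−0.340)×241.25 = 159.23; final concentrate = 808.43 kg/s.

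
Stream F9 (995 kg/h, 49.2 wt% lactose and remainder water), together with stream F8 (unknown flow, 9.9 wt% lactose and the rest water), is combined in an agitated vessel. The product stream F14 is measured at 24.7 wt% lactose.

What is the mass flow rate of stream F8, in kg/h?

1647 kg/h

Let F8 be the unknown flow. Total out = 995 + F8.
lactose balance: 489.54 + 0.099·F8 = 0.247·(995 + F8)
(0.099 − 0.247)·F8 = 0.247×995 − 489.54 = -243.78
F8 = -243.78 / -0.148 = 1647.1 kg/h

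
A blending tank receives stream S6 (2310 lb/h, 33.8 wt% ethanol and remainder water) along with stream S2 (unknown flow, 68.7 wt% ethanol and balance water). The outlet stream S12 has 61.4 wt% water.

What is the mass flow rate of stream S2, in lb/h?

Let S2 be the unknown flow. Total out = 2310 + S2.
water balance: 1529.2 + 0.313·S2 = 0.614·(2310 + S2)
(0.313 − 0.614)·S2 = 0.614×2310 − 1529.2 = -110.88
S2 = -110.88 / -0.301 = 368.37 lb/h

368.4 lb/h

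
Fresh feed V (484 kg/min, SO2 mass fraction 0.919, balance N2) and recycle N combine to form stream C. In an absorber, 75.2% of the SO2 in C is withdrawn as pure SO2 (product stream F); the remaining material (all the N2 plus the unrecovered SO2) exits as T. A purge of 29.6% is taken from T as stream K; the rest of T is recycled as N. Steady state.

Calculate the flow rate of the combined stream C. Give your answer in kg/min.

N2 enters only via V and leaves only via the purge: 484×0.081 = 0.296×(N2 in T), and the absorber passes all N2, so N2 in C = N2 in T = 132.45 kg/min.
SO2 in C: m_A = 484×0.919 + (1−0.296)·(1−0.752)·m_A, so m_A = 444.8/0.8254 = 538.88 kg/min.
C = 538.88 + 132.45 = 671.33 kg/min.

671.3 kg/min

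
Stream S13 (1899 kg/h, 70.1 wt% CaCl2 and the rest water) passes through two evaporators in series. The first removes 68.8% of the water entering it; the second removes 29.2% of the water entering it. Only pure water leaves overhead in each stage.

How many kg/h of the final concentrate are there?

1457 kg/h

water in feed = 1899×0.299 = 567.8 kg/h.
After stage 1: water left = (1−0.688)×567.8 = 177.15; stream total = 1508.4 kg/h.
After stage 2: water left = (1−0.292)×177.15 = 125.42; final concentrate = 1456.6 kg/h.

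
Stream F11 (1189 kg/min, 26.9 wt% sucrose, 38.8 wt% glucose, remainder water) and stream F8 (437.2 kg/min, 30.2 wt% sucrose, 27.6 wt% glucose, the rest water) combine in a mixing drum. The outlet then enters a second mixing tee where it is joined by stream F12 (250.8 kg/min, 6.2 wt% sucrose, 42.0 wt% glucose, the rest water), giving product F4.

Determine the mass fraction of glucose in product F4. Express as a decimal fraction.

Overall, product flow = 1877 kg/min.
glucose in = 1189×0.388 + 437.2×0.276 + 250.8×0.420 = 687.34 kg/min.
glucose fraction in F4 = 0.366.

0.366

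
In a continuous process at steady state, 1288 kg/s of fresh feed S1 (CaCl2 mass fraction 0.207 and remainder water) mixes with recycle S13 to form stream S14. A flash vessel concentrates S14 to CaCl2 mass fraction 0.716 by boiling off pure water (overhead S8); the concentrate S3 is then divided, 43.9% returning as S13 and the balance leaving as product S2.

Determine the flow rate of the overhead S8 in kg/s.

Overall CaCl2 balance (none leaves overhead): CaCl2 in fresh feed = CaCl2 in product, i.e. 1288×0.207 = (1−0.439)·S3·0.716.
S3 = 266.62/(0.716×0.561) = 663.76 kg/s.
Recycle S13 = 0.439×663.76 = 291.39 kg/s.
Combined feed S14 = 1288 + 291.39 = 1579.4 kg/s.
Overhead S8 = S14 − S3 = 1579.4 − 663.76 = 915.63 kg/s.

915.6 kg/s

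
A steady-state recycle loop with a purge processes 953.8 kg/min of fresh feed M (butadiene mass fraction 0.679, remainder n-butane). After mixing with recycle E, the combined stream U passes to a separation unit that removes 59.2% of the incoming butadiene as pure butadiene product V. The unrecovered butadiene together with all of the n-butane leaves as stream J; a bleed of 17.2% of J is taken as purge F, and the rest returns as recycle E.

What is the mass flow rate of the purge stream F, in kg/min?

n-butane enters only via M and leaves only via the purge: 953.8×0.321 = 0.172×(n-butane in J), and the separation unit passes all n-butane, so n-butane in U = n-butane in J = 1780.1 kg/min.
butadiene in U: m_A = 953.8×0.679 + (1−0.172)·(1−0.592)·m_A, so m_A = 647.63/0.6622 = 978.03 kg/min.
J = (1−0.592)×978.03 + 1780.1 = 2179.1 kg/min.
Purge F = 0.172×2179.1 = 374.8 kg/min.

374.8 kg/min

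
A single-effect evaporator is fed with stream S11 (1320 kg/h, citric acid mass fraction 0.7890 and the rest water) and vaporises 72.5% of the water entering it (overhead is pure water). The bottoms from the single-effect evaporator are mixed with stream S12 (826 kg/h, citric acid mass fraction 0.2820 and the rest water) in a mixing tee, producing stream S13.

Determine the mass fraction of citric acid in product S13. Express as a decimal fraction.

Vapour removed = 0.725×0.211×1320 = 201.93 kg/h; concentrate = 1118.1 kg/h.
citric acid reaching the mixer = 1041.5 (from concentrate) + 826×0.282 = 1274.4 kg/h.
Product flow = 1118.1 + 826 = 1944.1 kg/h; citric acid fraction = 0.6555.

0.6555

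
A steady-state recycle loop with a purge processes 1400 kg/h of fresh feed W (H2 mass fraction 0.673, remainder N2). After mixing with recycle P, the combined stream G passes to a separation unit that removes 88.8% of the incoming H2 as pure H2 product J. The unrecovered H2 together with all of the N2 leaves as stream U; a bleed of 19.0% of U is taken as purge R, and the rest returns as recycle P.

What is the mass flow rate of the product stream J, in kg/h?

920.1 kg/h

H2 in G: m_A = 1400×0.673 + (1−0.190)·(1−0.888)·m_A, so m_A = 942.2/0.9093 = 1036.2 kg/h.
Product J = 0.888×1036.2 = 920.15 kg/h.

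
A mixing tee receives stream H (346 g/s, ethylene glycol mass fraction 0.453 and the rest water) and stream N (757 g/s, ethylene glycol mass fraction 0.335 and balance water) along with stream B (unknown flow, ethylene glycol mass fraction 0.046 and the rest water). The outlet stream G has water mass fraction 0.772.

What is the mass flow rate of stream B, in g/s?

872.8 g/s

Let B be the unknown flow. Total out = 1103 + B.
water balance: 692.67 + 0.954·B = 0.772·(1103 + B)
(0.954 − 0.772)·B = 0.772×1103 − 692.67 = 158.85
B = 158.85 / 0.182 = 872.8 g/s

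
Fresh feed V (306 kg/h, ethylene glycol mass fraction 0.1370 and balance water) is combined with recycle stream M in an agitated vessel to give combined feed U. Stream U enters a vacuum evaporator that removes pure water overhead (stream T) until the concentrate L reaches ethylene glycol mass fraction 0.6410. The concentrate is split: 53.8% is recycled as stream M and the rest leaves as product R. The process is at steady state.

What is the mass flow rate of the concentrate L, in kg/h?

Overall ethylene glycol balance (none leaves overhead): ethylene glycol in fresh feed = ethylene glycol in product, i.e. 306×0.137 = (1−0.538)·L·0.641.
L = 41.922/(0.641×0.462) = 141.56 kg/h.

141.6 kg/h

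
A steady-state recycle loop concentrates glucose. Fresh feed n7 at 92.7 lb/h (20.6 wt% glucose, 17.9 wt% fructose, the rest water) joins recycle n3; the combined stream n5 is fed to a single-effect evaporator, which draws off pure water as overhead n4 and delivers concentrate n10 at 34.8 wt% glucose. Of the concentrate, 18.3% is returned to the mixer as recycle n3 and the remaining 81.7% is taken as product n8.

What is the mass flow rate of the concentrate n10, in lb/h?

Overall glucose balance (none leaves overhead): glucose in fresh feed = glucose in product, i.e. 92.7×0.206 = (1−0.183)·n10·0.348.
n10 = 19.096/(0.348×0.817) = 67.165 lb/h.

67.17 lb/h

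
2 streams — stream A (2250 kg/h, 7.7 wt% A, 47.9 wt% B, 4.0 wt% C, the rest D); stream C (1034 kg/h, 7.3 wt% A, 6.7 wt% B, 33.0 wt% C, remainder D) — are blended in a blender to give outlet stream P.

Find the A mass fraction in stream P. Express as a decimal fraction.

0.076

Total flow out = 2250 + 1034 = 3284 kg/h.
A in = 2250×0.077 + 1034×0.073 = 248.73 kg/h.
A mass fraction in P = 248.73/3284 = 0.076.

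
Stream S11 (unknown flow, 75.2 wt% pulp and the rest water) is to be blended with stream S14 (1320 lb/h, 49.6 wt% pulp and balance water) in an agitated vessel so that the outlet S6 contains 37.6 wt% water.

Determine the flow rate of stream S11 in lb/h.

Let S11 be the unknown flow. Total out = 1320 + S11.
water balance: 665.28 + 0.248·S11 = 0.376·(1320 + S11)
(0.248 − 0.376)·S11 = 0.376×1320 − 665.28 = -168.96
S11 = -168.96 / -0.128 = 1320 lb/h

1320 lb/h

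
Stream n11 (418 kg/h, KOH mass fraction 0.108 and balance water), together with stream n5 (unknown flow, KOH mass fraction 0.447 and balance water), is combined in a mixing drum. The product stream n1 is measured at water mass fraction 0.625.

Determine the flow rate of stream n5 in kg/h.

1550 kg/h

Let n5 be the unknown flow. Total out = 418 + n5.
water balance: 372.86 + 0.553·n5 = 0.625·(418 + n5)
(0.553 − 0.625)·n5 = 0.625×418 − 372.86 = -111.61
n5 = -111.61 / -0.072 = 1550.1 kg/h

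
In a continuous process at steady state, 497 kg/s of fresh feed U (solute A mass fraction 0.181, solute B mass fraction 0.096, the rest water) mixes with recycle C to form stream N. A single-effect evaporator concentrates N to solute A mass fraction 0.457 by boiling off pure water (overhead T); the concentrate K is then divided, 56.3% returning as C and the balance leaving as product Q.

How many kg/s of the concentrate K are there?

450.4 kg/s

Overall solute A balance (none leaves overhead): solute A in fresh feed = solute A in product, i.e. 497×0.181 = (1−0.563)·K·0.457.
K = 89.957/(0.457×0.437) = 450.44 kg/s.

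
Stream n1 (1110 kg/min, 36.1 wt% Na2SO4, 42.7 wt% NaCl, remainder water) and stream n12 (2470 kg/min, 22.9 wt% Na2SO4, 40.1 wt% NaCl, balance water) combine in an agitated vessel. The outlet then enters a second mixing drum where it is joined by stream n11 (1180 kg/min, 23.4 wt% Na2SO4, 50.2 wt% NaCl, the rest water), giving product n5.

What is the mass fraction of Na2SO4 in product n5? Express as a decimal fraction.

Overall, product flow = 4760 kg/min.
Na2SO4 in = 1110×0.361 + 2470×0.229 + 1180×0.234 = 1242.5 kg/min.
Na2SO4 fraction in n5 = 0.261.

0.261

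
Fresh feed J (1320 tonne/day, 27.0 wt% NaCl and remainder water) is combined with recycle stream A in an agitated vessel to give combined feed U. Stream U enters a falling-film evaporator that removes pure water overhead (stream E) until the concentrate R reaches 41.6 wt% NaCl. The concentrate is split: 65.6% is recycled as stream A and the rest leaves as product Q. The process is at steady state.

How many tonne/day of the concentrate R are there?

Overall NaCl balance (none leaves overhead): NaCl in fresh feed = NaCl in product, i.e. 1320×0.270 = (1−0.656)·R·0.416.
R = 356.4/(0.416×0.344) = 2490.5 tonne/day.

2490 tonne/day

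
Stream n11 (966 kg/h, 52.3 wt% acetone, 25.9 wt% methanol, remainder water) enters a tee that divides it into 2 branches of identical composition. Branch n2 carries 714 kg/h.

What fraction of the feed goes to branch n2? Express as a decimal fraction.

Fraction to n2 = 714/966 = 0.7391.

0.739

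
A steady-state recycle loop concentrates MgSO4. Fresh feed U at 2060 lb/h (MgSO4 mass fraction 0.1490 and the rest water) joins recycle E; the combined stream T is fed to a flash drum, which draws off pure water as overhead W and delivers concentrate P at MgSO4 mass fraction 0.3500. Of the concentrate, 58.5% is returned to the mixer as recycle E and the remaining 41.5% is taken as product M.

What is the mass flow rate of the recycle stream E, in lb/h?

Overall MgSO4 balance (none leaves overhead): MgSO4 in fresh feed = MgSO4 in product, i.e. 2060×0.149 = (1−0.585)·P·0.350.
P = 306.94/(0.350×0.415) = 2113.2 lb/h.
Recycle E = 0.585×2113.2 = 1236.2 lb/h.

1236 lb/h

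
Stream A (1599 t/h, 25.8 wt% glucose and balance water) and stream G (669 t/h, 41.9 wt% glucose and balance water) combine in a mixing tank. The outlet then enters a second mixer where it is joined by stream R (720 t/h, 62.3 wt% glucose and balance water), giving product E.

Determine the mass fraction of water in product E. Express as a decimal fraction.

0.6180

Overall, product flow = 2988 t/h.
water in = 1599×0.742 + 669×0.581 + 720×0.377 = 1846.6 t/h.
water fraction in E = 0.6180.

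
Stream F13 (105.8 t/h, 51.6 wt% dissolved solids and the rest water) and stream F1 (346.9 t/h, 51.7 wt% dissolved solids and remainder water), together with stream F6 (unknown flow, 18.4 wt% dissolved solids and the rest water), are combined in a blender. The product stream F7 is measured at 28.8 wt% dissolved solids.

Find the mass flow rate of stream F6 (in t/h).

Let F6 be the unknown flow. Total out = 452.7 + F6.
dissolved solids balance: 233.94 + 0.184·F6 = 0.288·(452.7 + F6)
(0.184 − 0.288)·F6 = 0.288×452.7 − 233.94 = -103.56
F6 = -103.56 / -0.104 = 995.79 t/h

995.8 t/h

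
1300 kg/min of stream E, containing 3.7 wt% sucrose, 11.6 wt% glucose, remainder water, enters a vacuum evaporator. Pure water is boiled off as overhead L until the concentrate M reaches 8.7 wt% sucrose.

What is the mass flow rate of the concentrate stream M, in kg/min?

552.9 kg/min

sucrose is conserved: 1300×0.037 = 48.1 kg/min all reports to the concentrate.
Concentrate = 48.1/(target fraction) = 552.87 kg/min.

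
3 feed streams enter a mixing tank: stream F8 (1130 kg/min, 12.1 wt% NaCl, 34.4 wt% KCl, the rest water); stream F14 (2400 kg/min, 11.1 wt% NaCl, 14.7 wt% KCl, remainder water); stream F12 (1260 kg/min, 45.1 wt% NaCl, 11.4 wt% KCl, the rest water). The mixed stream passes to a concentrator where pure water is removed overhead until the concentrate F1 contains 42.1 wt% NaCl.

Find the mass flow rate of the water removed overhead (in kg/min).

NaCl entering = 1130×0.121 + 2400×0.111 + 1260×0.451 = 971.39 kg/min.
All NaCl reports to F1, so F1 = 971.39/0.421 = 2307.3 kg/min.
Total feed = 4790 kg/min; overhead = 4790 − 2307.3 = 2482.7 kg/min.

2483 kg/min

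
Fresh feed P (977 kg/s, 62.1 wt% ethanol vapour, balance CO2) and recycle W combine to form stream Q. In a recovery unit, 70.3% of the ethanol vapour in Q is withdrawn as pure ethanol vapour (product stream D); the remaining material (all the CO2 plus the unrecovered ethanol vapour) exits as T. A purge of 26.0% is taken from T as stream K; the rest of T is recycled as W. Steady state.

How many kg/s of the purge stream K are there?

430.3 kg/s

CO2 enters only via P and leaves only via the purge: 977×0.379 = 0.260×(CO2 in T), and the recovery unit passes all CO2, so CO2 in Q = CO2 in T = 1424.2 kg/s.
ethanol vapour in Q: m_A = 977×0.621 + (1−0.260)·(1−0.703)·m_A, so m_A = 606.72/0.7802 = 777.62 kg/s.
T = (1−0.703)×777.62 + 1424.2 = 1655.1 kg/s.
Purge K = 0.260×1655.1 = 430.33 kg/s.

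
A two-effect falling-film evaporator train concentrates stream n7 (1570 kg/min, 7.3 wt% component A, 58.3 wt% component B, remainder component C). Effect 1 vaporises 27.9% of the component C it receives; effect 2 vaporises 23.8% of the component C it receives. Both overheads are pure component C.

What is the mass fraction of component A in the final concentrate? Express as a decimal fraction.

0.0864

component C in feed = 1570×0.344 = 540.08 kg/min.
After stage 1: component C left = (1−0.279)×540.08 = 389.4; stream total = 1419.3 kg/min.
After stage 2: component C left = (1−0.238)×389.4 = 296.72; final concentrate = 1326.6 kg/min.
component A fraction = 114.61/1326.6 = 0.0864.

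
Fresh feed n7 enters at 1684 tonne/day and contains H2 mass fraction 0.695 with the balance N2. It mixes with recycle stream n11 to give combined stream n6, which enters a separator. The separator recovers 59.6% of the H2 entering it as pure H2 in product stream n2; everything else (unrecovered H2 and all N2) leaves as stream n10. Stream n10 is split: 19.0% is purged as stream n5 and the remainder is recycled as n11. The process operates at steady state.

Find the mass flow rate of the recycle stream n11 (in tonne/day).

2759 tonne/day

N2 enters only via n7 and leaves only via the purge: 1684×0.305 = 0.190×(N2 in n10), and the separator passes all N2, so N2 in n6 = N2 in n10 = 2703.3 tonne/day.
H2 in n6: m_A = 1684×0.695 + (1−0.190)·(1−0.596)·m_A, so m_A = 1170.4/0.6728 = 1739.7 tonne/day.
n10 = (1−0.596)×1739.7 + 2703.3 = 3406.1 tonne/day.
Recycle n11 = (1−0.190)×3406.1 = 2758.9 tonne/day.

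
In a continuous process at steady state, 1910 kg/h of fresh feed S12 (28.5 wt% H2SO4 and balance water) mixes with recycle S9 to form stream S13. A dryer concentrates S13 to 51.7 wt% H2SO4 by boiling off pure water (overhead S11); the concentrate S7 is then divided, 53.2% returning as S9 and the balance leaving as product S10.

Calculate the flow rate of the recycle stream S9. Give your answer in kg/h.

Overall H2SO4 balance (none leaves overhead): H2SO4 in fresh feed = H2SO4 in product, i.e. 1910×0.285 = (1−0.532)·S7·0.517.
S7 = 544.35/(0.517×0.468) = 2249.8 kg/h.
Recycle S9 = 0.532×2249.8 = 1196.9 kg/h.

1197 kg/h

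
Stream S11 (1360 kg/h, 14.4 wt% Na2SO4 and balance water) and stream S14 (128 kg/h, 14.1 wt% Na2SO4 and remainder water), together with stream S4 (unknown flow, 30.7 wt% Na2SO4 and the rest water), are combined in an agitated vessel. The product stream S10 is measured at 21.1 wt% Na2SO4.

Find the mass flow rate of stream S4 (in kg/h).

Let S4 be the unknown flow. Total out = 1488 + S4.
Na2SO4 balance: 213.89 + 0.307·S4 = 0.211·(1488 + S4)
(0.307 − 0.211)·S4 = 0.211×1488 − 213.89 = 100.08
S4 = 100.08 / 0.096 = 1042.5 kg/h

1043 kg/h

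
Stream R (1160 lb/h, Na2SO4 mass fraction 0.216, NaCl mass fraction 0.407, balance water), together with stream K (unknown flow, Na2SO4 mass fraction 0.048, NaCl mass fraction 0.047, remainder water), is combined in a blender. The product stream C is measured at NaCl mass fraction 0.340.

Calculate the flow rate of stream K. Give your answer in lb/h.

265.3 lb/h

Let K be the unknown flow. Total out = 1160 + K.
NaCl balance: 472.12 + 0.047·K = 0.340·(1160 + K)
(0.047 − 0.340)·K = 0.340×1160 − 472.12 = -77.72
K = -77.72 / -0.293 = 265.26 lb/h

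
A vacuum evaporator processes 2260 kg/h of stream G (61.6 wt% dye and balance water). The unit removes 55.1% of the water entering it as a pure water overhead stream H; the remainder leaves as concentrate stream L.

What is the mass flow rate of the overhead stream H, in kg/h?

478.2 kg/h

water entering = 2260×0.384 = 867.84 kg/h; overhead removed = 0.551×867.84 = 478.18 kg/h.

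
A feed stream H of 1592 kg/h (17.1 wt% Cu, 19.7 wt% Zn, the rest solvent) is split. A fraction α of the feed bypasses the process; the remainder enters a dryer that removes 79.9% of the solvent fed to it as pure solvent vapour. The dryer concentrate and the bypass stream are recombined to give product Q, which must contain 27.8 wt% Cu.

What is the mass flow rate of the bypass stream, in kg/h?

378.6 kg/h

All 1592×0.171 = 272.23 kg/h of Cu reaches Q, so Q = 272.23/0.278 = 979.25 kg/h and vapour = 612.75 kg/h.
The evaporator receives (1−α)·1592 of feed at 0.632 solvent and removes 0.799 of that solvent:
0.799×0.632×(1−α)×1592 = 612.75
(1−α) = 612.75/803.91 = 0.7622;  α = 0.2378.
Bypass flow = 0.2378×1592 = 378.56 kg/h.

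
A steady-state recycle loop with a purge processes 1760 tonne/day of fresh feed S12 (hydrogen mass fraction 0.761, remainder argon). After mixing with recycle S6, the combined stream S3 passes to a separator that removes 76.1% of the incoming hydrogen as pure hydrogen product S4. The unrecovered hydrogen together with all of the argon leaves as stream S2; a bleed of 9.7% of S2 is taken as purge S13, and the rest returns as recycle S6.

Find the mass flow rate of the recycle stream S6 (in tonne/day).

argon enters only via S12 and leaves only via the purge: 1760×0.239 = 0.097×(argon in S2), and the separator passes all argon, so argon in S3 = argon in S2 = 4336.5 tonne/day.
hydrogen in S3: m_A = 1760×0.761 + (1−0.097)·(1−0.761)·m_A, so m_A = 1339.4/0.7842 = 1708 tonne/day.
S2 = (1−0.761)×1708 + 4336.5 = 4744.7 tonne/day.
Recycle S6 = (1−0.097)×4744.7 = 4284.5 tonne/day.

4284 tonne/day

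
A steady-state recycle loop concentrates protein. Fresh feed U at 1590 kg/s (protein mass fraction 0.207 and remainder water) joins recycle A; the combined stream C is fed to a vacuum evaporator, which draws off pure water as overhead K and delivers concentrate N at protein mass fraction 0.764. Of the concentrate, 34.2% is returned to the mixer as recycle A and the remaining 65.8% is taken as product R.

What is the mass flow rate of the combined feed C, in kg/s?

1814 kg/s

Overall protein balance (none leaves overhead): protein in fresh feed = protein in product, i.e. 1590×0.207 = (1−0.342)·N·0.764.
N = 329.13/(0.764×0.658) = 654.71 kg/s.
Recycle A = 0.342×654.71 = 223.91 kg/s.
Combined feed C = 1590 + 223.91 = 1813.9 kg/s.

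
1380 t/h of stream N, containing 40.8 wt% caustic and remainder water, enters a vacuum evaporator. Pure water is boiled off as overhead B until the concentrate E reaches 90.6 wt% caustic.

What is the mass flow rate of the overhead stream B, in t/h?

caustic is conserved: 1380×0.408 = 563.04 t/h all reports to the concentrate.
Concentrate = 563.04/(target fraction) = 621.46 t/h.
Overhead = 1380 − 621.46 = 758.54 t/h.

758.5 t/h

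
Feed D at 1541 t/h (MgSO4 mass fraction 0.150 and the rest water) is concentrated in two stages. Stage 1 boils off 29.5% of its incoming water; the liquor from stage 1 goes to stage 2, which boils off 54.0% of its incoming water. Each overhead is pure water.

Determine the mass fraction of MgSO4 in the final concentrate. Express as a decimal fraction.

0.352

water in feed = 1541×0.850 = 1309.8 t/h.
After stage 1: water left = (1−0.295)×1309.8 = 923.44; stream total = 1154.6 t/h.
After stage 2: water left = (1−0.540)×923.44 = 424.78; final concentrate = 655.93 t/h.
MgSO4 fraction = 231.15/655.93 = 0.352.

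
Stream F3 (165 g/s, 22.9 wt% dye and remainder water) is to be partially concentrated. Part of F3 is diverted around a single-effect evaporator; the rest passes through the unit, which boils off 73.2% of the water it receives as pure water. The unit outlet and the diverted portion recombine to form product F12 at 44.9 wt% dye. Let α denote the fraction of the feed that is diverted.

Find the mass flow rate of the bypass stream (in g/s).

21.75 g/s

All 165×0.229 = 37.785 g/s of dye reaches F12, so F12 = 37.785/0.449 = 84.154 g/s and vapour = 80.846 g/s.
The evaporator receives (1−α)·165 of feed at 0.771 water and removes 0.732 of that water:
0.732×0.771×(1−α)×165 = 80.846
(1−α) = 80.846/93.121 = 0.8682;  α = 0.1318.
Bypass flow = 0.1318×165 = 21.75 g/s.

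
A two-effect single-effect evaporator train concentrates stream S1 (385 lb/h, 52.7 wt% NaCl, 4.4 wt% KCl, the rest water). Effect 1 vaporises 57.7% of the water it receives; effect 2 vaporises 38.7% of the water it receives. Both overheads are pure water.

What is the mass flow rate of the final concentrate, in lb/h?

262.7 lb/h

water in feed = 385×0.429 = 165.16 lb/h.
After stage 1: water left = (1−0.577)×165.16 = 69.865; stream total = 289.7 lb/h.
After stage 2: water left = (1−0.387)×69.865 = 42.827; final concentrate = 262.66 lb/h.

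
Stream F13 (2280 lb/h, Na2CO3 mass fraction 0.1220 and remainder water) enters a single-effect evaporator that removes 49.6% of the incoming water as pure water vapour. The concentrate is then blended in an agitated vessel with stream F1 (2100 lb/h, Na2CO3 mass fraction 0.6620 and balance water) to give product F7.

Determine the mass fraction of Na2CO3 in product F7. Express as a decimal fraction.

Vapour removed = 0.496×0.878×2280 = 992.91 lb/h; concentrate = 1287.1 lb/h.
Na2CO3 reaching the mixer = 278.16 (from concentrate) + 2100×0.662 = 1668.4 lb/h.
Product flow = 1287.1 + 2100 = 3387.1 lb/h; Na2CO3 fraction = 0.4926.

0.4926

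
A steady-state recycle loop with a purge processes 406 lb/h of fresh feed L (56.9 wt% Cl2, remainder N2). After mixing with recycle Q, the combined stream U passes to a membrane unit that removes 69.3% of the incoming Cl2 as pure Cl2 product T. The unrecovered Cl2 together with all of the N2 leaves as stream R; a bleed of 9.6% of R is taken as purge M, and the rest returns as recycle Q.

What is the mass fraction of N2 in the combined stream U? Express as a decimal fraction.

N2 enters only via L and leaves only via the purge: 406×0.431 = 0.096×(N2 in R), and the membrane unit passes all N2, so N2 in U = N2 in R = 1822.8 lb/h.
Cl2 in U: m_A = 406×0.569 + (1−0.096)·(1−0.693)·m_A, so m_A = 231.01/0.7225 = 319.75 lb/h.
U = 319.75 + 1822.8 = 2142.5 lb/h.
N2 fraction in U = 1822.8/2142.5 = 0.8508.

0.8508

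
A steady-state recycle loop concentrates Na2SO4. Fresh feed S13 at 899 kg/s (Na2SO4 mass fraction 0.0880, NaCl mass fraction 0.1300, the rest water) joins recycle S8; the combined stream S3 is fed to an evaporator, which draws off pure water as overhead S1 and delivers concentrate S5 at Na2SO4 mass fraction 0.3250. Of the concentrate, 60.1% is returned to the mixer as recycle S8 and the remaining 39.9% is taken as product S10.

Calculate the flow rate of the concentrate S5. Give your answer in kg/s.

610.1 kg/s

Overall Na2SO4 balance (none leaves overhead): Na2SO4 in fresh feed = Na2SO4 in product, i.e. 899×0.088 = (1−0.601)·S5·0.325.
S5 = 79.112/(0.325×0.399) = 610.08 kg/s.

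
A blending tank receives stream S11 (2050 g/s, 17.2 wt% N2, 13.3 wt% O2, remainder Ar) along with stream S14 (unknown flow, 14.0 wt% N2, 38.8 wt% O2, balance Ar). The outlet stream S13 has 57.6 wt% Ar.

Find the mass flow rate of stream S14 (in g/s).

Let S14 be the unknown flow. Total out = 2050 + S14.
Ar balance: 1424.8 + 0.472·S14 = 0.576·(2050 + S14)
(0.472 − 0.576)·S14 = 0.576×2050 − 1424.8 = -243.95
S14 = -243.95 / -0.104 = 2345.7 g/s

2346 g/s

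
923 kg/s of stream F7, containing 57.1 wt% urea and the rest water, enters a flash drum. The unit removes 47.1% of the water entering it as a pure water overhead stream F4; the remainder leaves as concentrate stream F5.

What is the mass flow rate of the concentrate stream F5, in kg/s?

water entering = 923×0.429 = 395.97 kg/s; overhead removed = 0.471×395.97 = 186.5 kg/s.
Concentrate = 923 − 186.5 = 736.5 kg/s.

736.5 kg/s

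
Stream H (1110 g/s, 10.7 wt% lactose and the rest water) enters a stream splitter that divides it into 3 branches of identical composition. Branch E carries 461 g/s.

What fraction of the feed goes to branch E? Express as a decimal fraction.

Fraction to E = 461/1110 = 0.4153.

0.415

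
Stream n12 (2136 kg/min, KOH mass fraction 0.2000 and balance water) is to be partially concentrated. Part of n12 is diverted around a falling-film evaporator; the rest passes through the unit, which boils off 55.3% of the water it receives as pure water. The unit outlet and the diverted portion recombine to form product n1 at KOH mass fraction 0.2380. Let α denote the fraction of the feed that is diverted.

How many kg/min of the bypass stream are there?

1365 kg/min

All 2136×0.200 = 427.2 kg/min of KOH reaches n1, so n1 = 427.2/0.238 = 1795 kg/min and vapour = 341.04 kg/min.
The evaporator receives (1−α)·2136 of feed at 0.800 water and removes 0.553 of that water:
0.553×0.800×(1−α)×2136 = 341.04
(1−α) = 341.04/944.97 = 0.3609;  α = 0.6391.
Bypass flow = 0.6391×2136 = 1365.1 kg/min.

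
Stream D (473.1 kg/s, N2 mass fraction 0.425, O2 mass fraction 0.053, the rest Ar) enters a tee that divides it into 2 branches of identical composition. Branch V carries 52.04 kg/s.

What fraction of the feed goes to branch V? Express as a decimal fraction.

0.110

Fraction to V = 52.04/473.1 = 0.1100.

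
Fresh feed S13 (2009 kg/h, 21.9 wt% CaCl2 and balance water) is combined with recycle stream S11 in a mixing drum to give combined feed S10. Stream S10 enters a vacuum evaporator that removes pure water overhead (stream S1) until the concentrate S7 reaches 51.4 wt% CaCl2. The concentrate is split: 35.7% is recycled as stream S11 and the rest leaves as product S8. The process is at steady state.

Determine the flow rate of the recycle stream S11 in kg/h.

Overall CaCl2 balance (none leaves overhead): CaCl2 in fresh feed = CaCl2 in product, i.e. 2009×0.219 = (1−0.357)·S7·0.514.
S7 = 439.97/(0.514×0.643) = 1331.2 kg/h.
Recycle S11 = 0.357×1331.2 = 475.25 kg/h.

475.2 kg/h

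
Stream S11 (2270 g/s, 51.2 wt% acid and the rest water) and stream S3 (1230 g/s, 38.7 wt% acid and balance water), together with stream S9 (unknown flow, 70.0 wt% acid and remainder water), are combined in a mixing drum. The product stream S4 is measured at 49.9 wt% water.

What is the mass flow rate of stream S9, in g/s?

579.1 g/s

Let S9 be the unknown flow. Total out = 3500 + S9.
water balance: 1861.8 + 0.300·S9 = 0.499·(3500 + S9)
(0.300 − 0.499)·S9 = 0.499×3500 − 1861.8 = -115.25
S9 = -115.25 / -0.199 = 579.15 g/s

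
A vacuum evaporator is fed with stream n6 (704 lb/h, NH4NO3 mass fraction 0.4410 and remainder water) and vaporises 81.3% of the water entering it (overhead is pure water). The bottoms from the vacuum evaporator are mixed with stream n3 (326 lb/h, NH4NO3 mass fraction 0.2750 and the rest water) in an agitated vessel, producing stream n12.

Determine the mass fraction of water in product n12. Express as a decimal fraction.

Vapour removed = 0.813×0.559×704 = 319.94 lb/h; concentrate = 384.06 lb/h.
water reaching the mixer = 73.591 (from concentrate) + 326×0.725 = 309.94 lb/h.
Product flow = 384.06 + 326 = 710.06 lb/h; water fraction = 0.4365.

0.4365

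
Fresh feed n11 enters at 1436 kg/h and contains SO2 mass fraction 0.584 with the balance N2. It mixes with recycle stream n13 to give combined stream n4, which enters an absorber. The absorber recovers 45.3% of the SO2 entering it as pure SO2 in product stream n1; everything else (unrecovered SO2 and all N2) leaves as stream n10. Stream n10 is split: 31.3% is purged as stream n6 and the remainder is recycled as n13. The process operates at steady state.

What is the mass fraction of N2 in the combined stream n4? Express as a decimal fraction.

0.587

N2 enters only via n11 and leaves only via the purge: 1436×0.416 = 0.313×(N2 in n10), and the absorber passes all N2, so N2 in n4 = N2 in n10 = 1908.5 kg/h.
SO2 in n4: m_A = 1436×0.584 + (1−0.313)·(1−0.453)·m_A, so m_A = 838.62/0.6242 = 1343.5 kg/h.
n4 = 1343.5 + 1908.5 = 3252 kg/h.
N2 fraction in n4 = 1908.5/3252 = 0.587.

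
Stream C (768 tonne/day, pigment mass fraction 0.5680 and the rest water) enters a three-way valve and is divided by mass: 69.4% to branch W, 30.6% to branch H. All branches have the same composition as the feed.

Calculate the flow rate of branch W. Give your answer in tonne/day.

533 tonne/day

Branch W flow = 0.694×768 = 532.99 tonne/day.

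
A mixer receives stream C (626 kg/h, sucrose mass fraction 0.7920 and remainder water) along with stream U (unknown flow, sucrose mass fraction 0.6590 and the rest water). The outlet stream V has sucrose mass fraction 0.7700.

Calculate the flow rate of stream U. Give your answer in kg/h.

124.1 kg/h

Let U be the unknown flow. Total out = 626 + U.
sucrose balance: 495.79 + 0.659·U = 0.770·(626 + U)
(0.659 − 0.770)·U = 0.770×626 − 495.79 = -13.772
U = -13.772 / -0.111 = 124.07 kg/h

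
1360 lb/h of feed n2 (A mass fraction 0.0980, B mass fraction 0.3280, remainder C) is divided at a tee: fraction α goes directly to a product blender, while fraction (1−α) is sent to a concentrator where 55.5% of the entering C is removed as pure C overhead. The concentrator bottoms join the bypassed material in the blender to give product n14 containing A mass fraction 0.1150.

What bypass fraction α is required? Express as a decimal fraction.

0.536

All 1360×0.098 = 133.28 lb/h of A reaches n14, so n14 = 133.28/0.115 = 1159 lb/h and vapour = 201.04 lb/h.
The evaporator receives (1−α)·1360 of feed at 0.574 C and removes 0.555 of that C:
0.555×0.574×(1−α)×1360 = 201.04
(1−α) = 201.04/433.26 = 0.4640;  α = 0.5360.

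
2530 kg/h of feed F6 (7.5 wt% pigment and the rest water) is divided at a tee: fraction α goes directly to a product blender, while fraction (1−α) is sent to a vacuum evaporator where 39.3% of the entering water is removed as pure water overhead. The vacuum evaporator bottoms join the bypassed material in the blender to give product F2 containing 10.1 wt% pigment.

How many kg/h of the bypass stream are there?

738.4 kg/h

All 2530×0.075 = 189.75 kg/h of pigment reaches F2, so F2 = 189.75/0.101 = 1878.7 kg/h and vapour = 651.29 kg/h.
The evaporator receives (1−α)·2530 of feed at 0.925 water and removes 0.393 of that water:
0.393×0.925×(1−α)×2530 = 651.29
(1−α) = 651.29/919.72 = 0.7081;  α = 0.2919.
Bypass flow = 0.2919×2530 = 738.41 kg/h.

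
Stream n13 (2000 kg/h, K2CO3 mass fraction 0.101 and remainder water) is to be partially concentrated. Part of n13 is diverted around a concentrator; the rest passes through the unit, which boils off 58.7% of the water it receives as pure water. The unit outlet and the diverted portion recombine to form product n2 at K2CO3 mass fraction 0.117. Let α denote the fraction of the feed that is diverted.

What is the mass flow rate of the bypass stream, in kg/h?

All 2000×0.101 = 202 kg/h of K2CO3 reaches n2, so n2 = 202/0.117 = 1726.5 kg/h and vapour = 273.5 kg/h.
The evaporator receives (1−α)·2000 of feed at 0.899 water and removes 0.587 of that water:
0.587×0.899×(1−α)×2000 = 273.5
(1−α) = 273.5/1055.4 = 0.2591;  α = 0.7409.
Bypass flow = 0.7409×2000 = 1481.7 kg/h.

1482 kg/h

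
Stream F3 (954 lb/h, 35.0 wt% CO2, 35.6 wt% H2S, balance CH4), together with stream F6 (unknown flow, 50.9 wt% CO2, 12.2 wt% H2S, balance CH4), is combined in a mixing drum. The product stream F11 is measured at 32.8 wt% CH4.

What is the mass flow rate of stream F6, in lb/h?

Let F6 be the unknown flow. Total out = 954 + F6.
CH4 balance: 280.48 + 0.369·F6 = 0.328·(954 + F6)
(0.369 − 0.328)·F6 = 0.328×954 − 280.48 = 32.436
F6 = 32.436 / 0.041 = 791.12 lb/h

791.1 lb/h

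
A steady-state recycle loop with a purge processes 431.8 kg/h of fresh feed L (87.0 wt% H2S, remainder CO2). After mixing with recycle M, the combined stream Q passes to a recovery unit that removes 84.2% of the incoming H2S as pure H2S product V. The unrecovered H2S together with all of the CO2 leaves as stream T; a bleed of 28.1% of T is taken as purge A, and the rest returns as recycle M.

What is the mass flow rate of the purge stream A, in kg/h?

74.95 kg/h

CO2 enters only via L and leaves only via the purge: 431.8×0.130 = 0.281×(CO2 in T), and the recovery unit passes all CO2, so CO2 in Q = CO2 in T = 199.77 kg/h.
H2S in Q: m_A = 431.8×0.870 + (1−0.281)·(1−0.842)·m_A, so m_A = 375.67/0.8864 = 423.81 kg/h.
T = (1−0.842)×423.81 + 199.77 = 266.73 kg/h.
Purge A = 0.281×266.73 = 74.95 kg/h.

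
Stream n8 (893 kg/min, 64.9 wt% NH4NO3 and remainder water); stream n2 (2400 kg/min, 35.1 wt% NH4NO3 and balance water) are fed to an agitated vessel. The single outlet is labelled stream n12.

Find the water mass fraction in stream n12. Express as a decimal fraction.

Total flow out = 893 + 2400 = 3293 kg/min.
water in = 893×0.351 + 2400×0.649 = 1871 kg/min.
water mass fraction in n12 = 1871/3293 = 0.5682.

0.5682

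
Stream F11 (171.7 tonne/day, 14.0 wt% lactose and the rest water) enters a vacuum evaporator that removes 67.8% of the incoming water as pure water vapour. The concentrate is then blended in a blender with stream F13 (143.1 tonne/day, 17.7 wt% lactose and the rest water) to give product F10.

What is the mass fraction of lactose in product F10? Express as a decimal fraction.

0.230

Vapour removed = 0.678×0.860×171.7 = 100.11 tonne/day; concentrate = 71.585 tonne/day.
lactose reaching the mixer = 24.038 (from concentrate) + 143.1×0.177 = 49.367 tonne/day.
Product flow = 71.585 + 143.1 = 214.69 tonne/day; lactose fraction = 0.230.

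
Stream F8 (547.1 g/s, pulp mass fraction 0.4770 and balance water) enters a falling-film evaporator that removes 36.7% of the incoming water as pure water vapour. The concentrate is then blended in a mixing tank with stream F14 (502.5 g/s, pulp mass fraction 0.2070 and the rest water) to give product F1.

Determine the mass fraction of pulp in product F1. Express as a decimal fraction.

Vapour removed = 0.367×0.523×547.1 = 105.01 g/s; concentrate = 442.09 g/s.
pulp reaching the mixer = 260.97 (from concentrate) + 502.5×0.207 = 364.98 g/s.
Product flow = 442.09 + 502.5 = 944.59 g/s; pulp fraction = 0.3864.

0.3864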